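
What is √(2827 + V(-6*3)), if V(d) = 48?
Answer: 5*√115 ≈ 53.619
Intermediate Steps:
√(2827 + V(-6*3)) = √(2827 + 48) = √2875 = 5*√115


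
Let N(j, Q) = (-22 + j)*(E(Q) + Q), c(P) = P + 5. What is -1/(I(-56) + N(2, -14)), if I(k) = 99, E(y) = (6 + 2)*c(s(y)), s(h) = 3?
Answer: 1/901 ≈ 0.0011099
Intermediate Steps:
c(P) = 5 + P
E(y) = 64 (E(y) = (6 + 2)*(5 + 3) = 8*8 = 64)
N(j, Q) = (-22 + j)*(64 + Q)
-1/(I(-56) + N(2, -14)) = -1/(99 + (-1408 - 22*(-14) + 64*2 - 14*2)) = -1/(99 + (-1408 + 308 + 128 - 28)) = -1/(99 - 1000) = -1/(-901) = -1*(-1/901) = 1/901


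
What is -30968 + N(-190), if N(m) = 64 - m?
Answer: -30714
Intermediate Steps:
-30968 + N(-190) = -30968 + (64 - 1*(-190)) = -30968 + (64 + 190) = -30968 + 254 = -30714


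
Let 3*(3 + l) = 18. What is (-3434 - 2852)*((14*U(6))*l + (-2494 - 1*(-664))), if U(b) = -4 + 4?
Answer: 11503380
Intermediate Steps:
l = 3 (l = -3 + (1/3)*18 = -3 + 6 = 3)
U(b) = 0
(-3434 - 2852)*((14*U(6))*l + (-2494 - 1*(-664))) = (-3434 - 2852)*((14*0)*3 + (-2494 - 1*(-664))) = -6286*(0*3 + (-2494 + 664)) = -6286*(0 - 1830) = -6286*(-1830) = 11503380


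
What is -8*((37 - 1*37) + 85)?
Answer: -680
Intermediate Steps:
-8*((37 - 1*37) + 85) = -8*((37 - 37) + 85) = -8*(0 + 85) = -8*85 = -680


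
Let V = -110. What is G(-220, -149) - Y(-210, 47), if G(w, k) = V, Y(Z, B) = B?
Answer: -157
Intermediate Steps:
G(w, k) = -110
G(-220, -149) - Y(-210, 47) = -110 - 1*47 = -110 - 47 = -157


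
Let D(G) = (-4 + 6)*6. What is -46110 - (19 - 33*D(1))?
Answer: -45733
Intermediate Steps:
D(G) = 12 (D(G) = 2*6 = 12)
-46110 - (19 - 33*D(1)) = -46110 - (19 - 33*12) = -46110 - (19 - 396) = -46110 - 1*(-377) = -46110 + 377 = -45733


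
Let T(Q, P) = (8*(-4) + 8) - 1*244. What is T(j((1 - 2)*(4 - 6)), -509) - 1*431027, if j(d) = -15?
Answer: -431295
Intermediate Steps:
T(Q, P) = -268 (T(Q, P) = (-32 + 8) - 244 = -24 - 244 = -268)
T(j((1 - 2)*(4 - 6)), -509) - 1*431027 = -268 - 1*431027 = -268 - 431027 = -431295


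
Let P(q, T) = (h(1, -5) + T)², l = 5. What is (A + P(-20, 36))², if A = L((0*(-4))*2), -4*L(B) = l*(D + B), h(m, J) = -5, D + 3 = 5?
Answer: 3674889/4 ≈ 9.1872e+5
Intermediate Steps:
D = 2 (D = -3 + 5 = 2)
P(q, T) = (-5 + T)²
L(B) = -5/2 - 5*B/4 (L(B) = -5*(2 + B)/4 = -(10 + 5*B)/4 = -5/2 - 5*B/4)
A = -5/2 (A = -5/2 - 5*0*(-4)*2/4 = -5/2 - 0*2 = -5/2 - 5/4*0 = -5/2 + 0 = -5/2 ≈ -2.5000)
(A + P(-20, 36))² = (-5/2 + (-5 + 36)²)² = (-5/2 + 31²)² = (-5/2 + 961)² = (1917/2)² = 3674889/4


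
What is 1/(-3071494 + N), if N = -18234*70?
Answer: -1/4347874 ≈ -2.3000e-7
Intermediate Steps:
N = -1276380
1/(-3071494 + N) = 1/(-3071494 - 1276380) = 1/(-4347874) = -1/4347874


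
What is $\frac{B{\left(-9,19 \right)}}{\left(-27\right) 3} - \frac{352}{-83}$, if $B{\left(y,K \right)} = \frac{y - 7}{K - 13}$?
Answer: $\frac{86200}{20169} \approx 4.2739$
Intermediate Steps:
$B{\left(y,K \right)} = \frac{-7 + y}{-13 + K}$
$\frac{B{\left(-9,19 \right)}}{\left(-27\right) 3} - \frac{352}{-83} = \frac{\frac{1}{-13 + 19} \left(-7 - 9\right)}{\left(-27\right) 3} - \frac{352}{-83} = \frac{\frac{1}{6} \left(-16\right)}{-81} - - \frac{352}{83} = \frac{1}{6} \left(-16\right) \left(- \frac{1}{81}\right) + \frac{352}{83} = \left(- \frac{8}{3}\right) \left(- \frac{1}{81}\right) + \frac{352}{83} = \frac{8}{243} + \frac{352}{83} = \frac{86200}{20169}$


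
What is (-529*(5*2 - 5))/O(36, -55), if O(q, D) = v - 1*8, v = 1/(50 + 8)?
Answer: 153410/463 ≈ 331.34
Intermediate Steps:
v = 1/58 ≈ 0.017241
O(q, D) = -463/58 (O(q, D) = 1/58 - 1*8 = 1/58 - 8 = -463/58)
(-529*(5*2 - 5))/O(36, -55) = (-529*(5*2 - 5))/(-463/58) = -529*(10 - 5)*(-58/463) = -529*5*(-58/463) = -2645*(-58/463) = 153410/463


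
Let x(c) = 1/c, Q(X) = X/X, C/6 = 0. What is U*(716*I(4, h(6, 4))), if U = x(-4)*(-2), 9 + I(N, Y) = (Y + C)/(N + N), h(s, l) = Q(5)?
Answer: -12709/4 ≈ -3177.3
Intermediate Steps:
C = 0 (C = 6*0 = 0)
Q(X) = 1
h(s, l) = 1
I(N, Y) = -9 + Y/(2*N) (I(N, Y) = -9 + (Y + 0)/(N + N) = -9 + Y/((2*N)) = -9 + Y*(1/(2*N)) = -9 + Y/(2*N))
U = ½ (U = -2/(-4) = -¼*(-2) = ½ ≈ 0.50000)
U*(716*I(4, h(6, 4))) = (716*(-9 + (½)*1/4))/2 = (716*(-9 + (½)*1*(¼)))/2 = (716*(-9 + ⅛))/2 = (716*(-71/8))/2 = (½)*(-12709/2) = -12709/4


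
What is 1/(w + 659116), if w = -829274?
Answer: -1/170158 ≈ -5.8769e-6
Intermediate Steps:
1/(w + 659116) = 1/(-829274 + 659116) = 1/(-170158) = -1/170158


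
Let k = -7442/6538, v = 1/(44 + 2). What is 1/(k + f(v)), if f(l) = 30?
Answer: 3269/94349 ≈ 0.034648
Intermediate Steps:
v = 1/46 ≈ 0.021739
k = -3721/3269 (k = -7442*1/6538 = -3721/3269 ≈ -1.1383)
1/(k + f(v)) = 1/(-3721/3269 + 30) = 1/(94349/3269) = 3269/94349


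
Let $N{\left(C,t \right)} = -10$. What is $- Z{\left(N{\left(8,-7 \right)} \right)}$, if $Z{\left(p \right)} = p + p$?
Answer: $20$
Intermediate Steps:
$Z{\left(p \right)} = 2 p$
$- Z{\left(N{\left(8,-7 \right)} \right)} = - 2 \left(-10\right) = \left(-1\right) \left(-20\right) = 20$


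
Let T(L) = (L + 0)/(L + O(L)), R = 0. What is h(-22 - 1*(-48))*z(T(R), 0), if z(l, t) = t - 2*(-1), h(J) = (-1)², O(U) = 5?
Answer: 2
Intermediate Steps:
h(J) = 1
T(L) = L/(5 + L) (T(L) = (L + 0)/(L + 5) = L/(5 + L))
z(l, t) = 2 + t (z(l, t) = t + 2 = 2 + t)
h(-22 - 1*(-48))*z(T(R), 0) = 1*(2 + 0) = 1*2 = 2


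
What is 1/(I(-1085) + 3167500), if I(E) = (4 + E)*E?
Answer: 1/4340385 ≈ 2.3039e-7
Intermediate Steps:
I(E) = E*(4 + E)
1/(I(-1085) + 3167500) = 1/(-1085*(4 - 1085) + 3167500) = 1/(-1085*(-1081) + 3167500) = 1/(1172885 + 3167500) = 1/4340385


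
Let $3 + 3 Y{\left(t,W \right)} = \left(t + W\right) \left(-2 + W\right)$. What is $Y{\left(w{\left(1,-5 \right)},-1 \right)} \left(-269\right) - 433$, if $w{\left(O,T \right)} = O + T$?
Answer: $-1509$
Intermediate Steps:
$Y{\left(t,W \right)} = -1 + \frac{\left(-2 + W\right) \left(W + t\right)}{3}$ ($Y{\left(t,W \right)} = -1 + \frac{\left(t + W\right) \left(-2 + W\right)}{3} = -1 + \frac{\left(W + t\right) \left(-2 + W\right)}{3} = -1 + \frac{\left(-2 + W\right) \left(W + t\right)}{3}$)
$Y{\left(w{\left(1,-5 \right)},-1 \right)} \left(-269\right) - 433 = \left(-1 - - \frac{2}{3} - \frac{2 \left(1 - 5\right)}{3} + \frac{\left(-1\right)^{2}}{3} + \frac{1}{3} \left(-1\right) \left(1 - 5\right)\right) \left(-269\right) - 433 = \left(-1 + \frac{2}{3} - - \frac{8}{3} + \frac{1}{3} \cdot 1 + \frac{1}{3} \left(-1\right) \left(-4\right)\right) \left(-269\right) - 433 = \left(-1 + \frac{2}{3} + \frac{8}{3} + \frac{1}{3} + \frac{4}{3}\right) \left(-269\right) - 433 = 4 \left(-269\right) - 433 = -1076 - 433 = -1509$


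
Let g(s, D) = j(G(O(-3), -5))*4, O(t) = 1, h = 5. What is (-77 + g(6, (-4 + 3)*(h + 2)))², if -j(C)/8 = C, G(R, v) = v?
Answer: 6889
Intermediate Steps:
j(C) = -8*C
g(s, D) = 160 (g(s, D) = -8*(-5)*4 = 40*4 = 160)
(-77 + g(6, (-4 + 3)*(h + 2)))² = (-77 + 160)² = 83² = 6889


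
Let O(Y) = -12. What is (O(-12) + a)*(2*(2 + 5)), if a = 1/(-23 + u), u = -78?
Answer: -16982/101 ≈ -168.14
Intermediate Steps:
a = -1/101 (a = 1/(-23 - 78) = 1/(-101) = -1/101 ≈ -0.0099010)
(O(-12) + a)*(2*(2 + 5)) = (-12 - 1/101)*(2*(2 + 5)) = -2426*7/101 = -1213/101*14 = -16982/101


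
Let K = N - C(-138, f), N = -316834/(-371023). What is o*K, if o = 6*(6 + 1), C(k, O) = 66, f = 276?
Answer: -1015168728/371023 ≈ -2736.1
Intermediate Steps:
N = 316834/371023 (N = -316834*(-1/371023) = 316834/371023 ≈ 0.85395)
K = -24170684/371023 (K = 316834/371023 - 1*66 = 316834/371023 - 66 = -24170684/371023 ≈ -65.146)
o = 42 (o = 6*7 = 42)
o*K = 42*(-24170684/371023) = -1015168728/371023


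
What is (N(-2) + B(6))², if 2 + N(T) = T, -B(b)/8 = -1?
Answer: 16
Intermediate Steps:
B(b) = 8 (B(b) = -8*(-1) = 8)
N(T) = -2 + T
(N(-2) + B(6))² = ((-2 - 2) + 8)² = (-4 + 8)² = 4² = 16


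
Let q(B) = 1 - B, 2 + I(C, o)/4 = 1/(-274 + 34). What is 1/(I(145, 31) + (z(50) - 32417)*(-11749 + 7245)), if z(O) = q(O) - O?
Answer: 60/8787123359 ≈ 6.8282e-9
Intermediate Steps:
I(C, o) = -481/60 (I(C, o) = -8 + 4/(-274 + 34) = -8 + 4/(-240) = -8 + 4*(-1/240) = -8 - 1/60 = -481/60)
z(O) = 1 - 2*O (z(O) = (1 - O) - O = 1 - 2*O)
1/(I(145, 31) + (z(50) - 32417)*(-11749 + 7245)) = 1/(-481/60 + ((1 - 2*50) - 32417)*(-11749 + 7245)) = 1/(-481/60 + ((1 - 100) - 32417)*(-4504)) = 1/(-481/60 + (-99 - 32417)*(-4504)) = 1/(-481/60 - 32516*(-4504)) = 1/(-481/60 + 146452064) = 1/(8787123359/60) = 60/8787123359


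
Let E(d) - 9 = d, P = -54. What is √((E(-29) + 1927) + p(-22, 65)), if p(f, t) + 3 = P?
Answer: 5*√74 ≈ 43.012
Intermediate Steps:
E(d) = 9 + d
p(f, t) = -57 (p(f, t) = -3 - 54 = -57)
√((E(-29) + 1927) + p(-22, 65)) = √(((9 - 29) + 1927) - 57) = √((-20 + 1927) - 57) = √(1907 - 57) = √1850 = 5*√74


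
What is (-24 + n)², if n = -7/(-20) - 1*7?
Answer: 375769/400 ≈ 939.42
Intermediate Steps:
n = -133/20 (n = -7*(-1/20) - 7 = 7/20 - 7 = -133/20 ≈ -6.6500)
(-24 + n)² = (-24 - 133/20)² = (-613/20)² = 375769/400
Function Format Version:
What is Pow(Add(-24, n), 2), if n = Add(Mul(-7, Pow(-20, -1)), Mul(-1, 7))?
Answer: Rational(375769, 400) ≈ 939.42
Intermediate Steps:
n = Rational(-133, 20) (n = Add(Mul(-7, Rational(-1, 20)), -7) = Add(Rational(7, 20), -7) = Rational(-133, 20) ≈ -6.6500)
Pow(Add(-24, n), 2) = Pow(Add(-24, Rational(-133, 20)), 2) = Pow(Rational(-613, 20), 2) = Rational(375769, 400)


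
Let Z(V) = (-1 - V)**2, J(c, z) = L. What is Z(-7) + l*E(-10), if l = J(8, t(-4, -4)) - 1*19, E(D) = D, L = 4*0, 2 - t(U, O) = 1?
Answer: 226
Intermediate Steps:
t(U, O) = 1 (t(U, O) = 2 - 1*1 = 2 - 1 = 1)
L = 0
J(c, z) = 0
l = -19 (l = 0 - 1*19 = 0 - 19 = -19)
Z(-7) + l*E(-10) = (1 - 7)**2 - 19*(-10) = (-6)**2 + 190 = 36 + 190 = 226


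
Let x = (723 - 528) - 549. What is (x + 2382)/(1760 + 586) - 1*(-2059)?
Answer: 805407/391 ≈ 2059.9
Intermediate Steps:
x = -354 (x = 195 - 549 = -354)
(x + 2382)/(1760 + 586) - 1*(-2059) = (-354 + 2382)/(1760 + 586) - 1*(-2059) = 2028/2346 + 2059 = 2028*(1/2346) + 2059 = 338/391 + 2059 = 805407/391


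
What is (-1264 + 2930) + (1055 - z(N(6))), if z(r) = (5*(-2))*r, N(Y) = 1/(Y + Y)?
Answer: 16331/6 ≈ 2721.8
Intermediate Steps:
N(Y) = 1/(2*Y)
z(r) = -10*r
(-1264 + 2930) + (1055 - z(N(6))) = (-1264 + 2930) + (1055 - (-10)*(½)/6) = 1666 + (1055 - (-10)*(½)*(⅙)) = 1666 + (1055 - (-10)/12) = 1666 + (1055 - 1*(-⅚)) = 1666 + (1055 + ⅚) = 1666 + 6335/6 = 16331/6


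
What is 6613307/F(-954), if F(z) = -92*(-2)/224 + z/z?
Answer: 185172596/51 ≈ 3.6308e+6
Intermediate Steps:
F(z) = 51/28 (F(z) = 184*(1/224) + 1 = 23/28 + 1 = 51/28)
6613307/F(-954) = 6613307/(51/28) = 6613307*(28/51) = 185172596/51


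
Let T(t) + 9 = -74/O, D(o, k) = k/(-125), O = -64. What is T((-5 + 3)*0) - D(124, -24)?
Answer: -32143/4000 ≈ -8.0358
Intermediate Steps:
D(o, k) = -k/125 (D(o, k) = k*(-1/125) = -k/125)
T(t) = -251/32 (T(t) = -9 - 74/(-64) = -9 - 74*(-1/64) = -9 + 37/32 = -251/32)
T((-5 + 3)*0) - D(124, -24) = -251/32 - (-1)*(-24)/125 = -251/32 - 1*24/125 = -251/32 - 24/125 = -32143/4000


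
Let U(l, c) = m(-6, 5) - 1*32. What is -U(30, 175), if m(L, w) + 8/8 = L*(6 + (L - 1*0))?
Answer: 33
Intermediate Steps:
m(L, w) = -1 + L*(6 + L) (m(L, w) = -1 + L*(6 + (L - 1*0)) = -1 + L*(6 + (L + 0)) = -1 + L*(6 + L))
U(l, c) = -33 (U(l, c) = (-1 + (-6)² + 6*(-6)) - 1*32 = (-1 + 36 - 36) - 32 = -1 - 32 = -33)
-U(30, 175) = -1*(-33) = 33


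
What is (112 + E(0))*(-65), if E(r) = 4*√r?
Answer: -7280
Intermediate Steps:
(112 + E(0))*(-65) = (112 + 4*√0)*(-65) = (112 + 4*0)*(-65) = (112 + 0)*(-65) = 112*(-65) = -7280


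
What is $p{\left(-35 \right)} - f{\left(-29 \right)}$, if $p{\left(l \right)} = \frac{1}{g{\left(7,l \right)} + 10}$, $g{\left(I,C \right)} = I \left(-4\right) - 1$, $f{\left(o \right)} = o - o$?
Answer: $- \frac{1}{19} \approx -0.052632$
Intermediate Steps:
$f{\left(o \right)} = 0$
$g{\left(I,C \right)} = -1 - 4 I$ ($g{\left(I,C \right)} = - 4 I - 1 = -1 - 4 I$)
$p{\left(l \right)} = - \frac{1}{19}$ ($p{\left(l \right)} = \frac{1}{\left(-1 - 28\right) + 10} = \frac{1}{-29 + 10} = \frac{1}{-19} = - \frac{1}{19}$)
$p{\left(-35 \right)} - f{\left(-29 \right)} = - \frac{1}{19} - 0 = - \frac{1}{19} + 0 = - \frac{1}{19}$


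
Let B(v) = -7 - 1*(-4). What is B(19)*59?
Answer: -177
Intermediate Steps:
B(v) = -3 (B(v) = -7 + 4 = -3)
B(19)*59 = -3*59 = -177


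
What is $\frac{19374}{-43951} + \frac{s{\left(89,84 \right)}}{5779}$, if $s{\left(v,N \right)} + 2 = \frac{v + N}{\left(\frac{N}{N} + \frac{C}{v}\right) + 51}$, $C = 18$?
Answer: $- \frac{519908738661}{1180050683534} \approx -0.44058$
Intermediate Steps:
$s{\left(v,N \right)} = -2 + \frac{N + v}{52 + \frac{18}{v}}$ ($s{\left(v,N \right)} = -2 + \frac{v + N}{\left(\frac{N}{N} + \frac{18}{v}\right) + 51} = -2 + \frac{N + v}{\left(1 + \frac{18}{v}\right) + 51} = -2 + \frac{N + v}{52 + \frac{18}{v}}$)
$\frac{19374}{-43951} + \frac{s{\left(89,84 \right)}}{5779} = \frac{19374}{-43951} + \frac{\frac{1}{2} \frac{1}{9 + 26 \cdot 89} \left(-36 + 89^{2} - 9256 + 84 \cdot 89\right)}{5779} = 19374 \left(- \frac{1}{43951}\right) + \frac{-36 + 7921 - 9256 + 7476}{2 \left(9 + 2314\right)} \frac{1}{5779} = - \frac{19374}{43951} + \frac{1}{2} \cdot \frac{1}{2323} \cdot 6105 \cdot \frac{1}{5779} = - \frac{19374}{43951} + \frac{6105}{4646} \cdot \frac{1}{5779} = - \frac{19374}{43951} + \frac{6105}{26849234} = - \frac{519908738661}{1180050683534}$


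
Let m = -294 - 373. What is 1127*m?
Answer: -751709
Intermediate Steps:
m = -667
1127*m = 1127*(-667) = -751709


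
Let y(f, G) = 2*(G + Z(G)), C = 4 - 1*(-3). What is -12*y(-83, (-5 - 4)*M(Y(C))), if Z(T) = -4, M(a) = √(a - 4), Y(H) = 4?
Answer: 96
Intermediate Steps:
C = 7 (C = 4 + 3 = 7)
M(a) = √(-4 + a)
y(f, G) = -8 + 2*G (y(f, G) = 2*(G - 4) = 2*(-4 + G) = -8 + 2*G)
-12*y(-83, (-5 - 4)*M(Y(C))) = -12*(-8 + 2*((-5 - 4)*√(-4 + 4))) = -12*(-8 + 2*(-9*√0)) = -12*(-8 + 2*(-9*0)) = -12*(-8 + 2*0) = -12*(-8 + 0) = -12*(-8) = 96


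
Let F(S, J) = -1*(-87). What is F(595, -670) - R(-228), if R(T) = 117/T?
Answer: 6651/76 ≈ 87.513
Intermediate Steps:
F(S, J) = 87
F(595, -670) - R(-228) = 87 - 117/(-228) = 87 - 117*(-1)/228 = 87 - 1*(-39/76) = 87 + 39/76 = 6651/76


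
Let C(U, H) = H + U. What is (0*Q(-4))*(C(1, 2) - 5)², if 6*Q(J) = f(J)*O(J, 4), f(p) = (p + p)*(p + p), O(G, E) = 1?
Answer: 0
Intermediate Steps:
f(p) = 4*p² (f(p) = (2*p)*(2*p) = 4*p²)
Q(J) = 2*J²/3 (Q(J) = ((4*J²)*1)/6 = (4*J²)/6 = 2*J²/3)
(0*Q(-4))*(C(1, 2) - 5)² = (0*((⅔)*(-4)²))*((2 + 1) - 5)² = (0*((⅔)*16))*(3 - 5)² = (0*(32/3))*(-2)² = 0*4 = 0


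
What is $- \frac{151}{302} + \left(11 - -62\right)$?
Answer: $\frac{145}{2} \approx 72.5$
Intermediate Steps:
$- \frac{151}{302} + \left(11 - -62\right) = \left(-151\right) \frac{1}{302} + \left(11 + 62\right) = - \frac{1}{2} + 73 = \frac{145}{2}$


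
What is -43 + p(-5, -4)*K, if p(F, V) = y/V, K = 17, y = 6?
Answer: -137/2 ≈ -68.500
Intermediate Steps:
p(F, V) = 6/V
-43 + p(-5, -4)*K = -43 + (6/(-4))*17 = -43 + (6*(-¼))*17 = -43 - 3/2*17 = -43 - 51/2 = -137/2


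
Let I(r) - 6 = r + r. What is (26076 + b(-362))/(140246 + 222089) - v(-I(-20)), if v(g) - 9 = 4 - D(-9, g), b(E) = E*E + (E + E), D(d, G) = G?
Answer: 7765431/362335 ≈ 21.432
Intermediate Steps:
b(E) = E² + 2*E
I(r) = 6 + 2*r (I(r) = 6 + (r + r) = 6 + 2*r)
v(g) = 13 - g (v(g) = 9 + (4 - g) = 13 - g)
(26076 + b(-362))/(140246 + 222089) - v(-I(-20)) = (26076 - 362*(2 - 362))/(140246 + 222089) - (13 - (-1)*(6 + 2*(-20))) = (26076 - 362*(-360))/362335 - (13 - (-1)*(6 - 40)) = (26076 + 130320)*(1/362335) - (13 - (-1)*(-34)) = 156396*(1/362335) - (13 - 1*34) = 156396/362335 - (13 - 34) = 156396/362335 - 1*(-21) = 156396/362335 + 21 = 7765431/362335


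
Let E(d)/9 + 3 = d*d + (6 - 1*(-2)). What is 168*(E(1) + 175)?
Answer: 38472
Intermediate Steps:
E(d) = 45 + 9*d² (E(d) = -27 + 9*(d*d + (6 - 1*(-2))) = -27 + 9*(d² + (6 + 2)) = -27 + 9*(d² + 8) = -27 + 9*(8 + d²) = -27 + (72 + 9*d²) = 45 + 9*d²)
168*(E(1) + 175) = 168*((45 + 9*1²) + 175) = 168*((45 + 9*1) + 175) = 168*((45 + 9) + 175) = 168*(54 + 175) = 168*229 = 38472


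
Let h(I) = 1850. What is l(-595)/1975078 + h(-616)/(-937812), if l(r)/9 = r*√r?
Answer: -925/468906 - 765*I*√595/282154 ≈ -0.0019727 - 0.066135*I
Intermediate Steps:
l(r) = 9*r^(3/2) (l(r) = 9*(r*√r) = 9*r^(3/2))
l(-595)/1975078 + h(-616)/(-937812) = (9*(-595)^(3/2))/1975078 + 1850/(-937812) = (9*(-595*I*√595))*(1/1975078) + 1850*(-1/937812) = -5355*I*√595*(1/1975078) - 925/468906 = -765*I*√595/282154 - 925/468906 = -925/468906 - 765*I*√595/282154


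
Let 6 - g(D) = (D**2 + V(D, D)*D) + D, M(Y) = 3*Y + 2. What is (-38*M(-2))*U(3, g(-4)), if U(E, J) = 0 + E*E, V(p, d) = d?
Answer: 1368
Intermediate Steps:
M(Y) = 2 + 3*Y
g(D) = 6 - D - 2*D**2 (g(D) = 6 - ((D**2 + D*D) + D) = 6 - ((D**2 + D**2) + D) = 6 - (2*D**2 + D) = 6 - (D + 2*D**2) = 6 + (-D - 2*D**2) = 6 - D - 2*D**2)
U(E, J) = E**2 (U(E, J) = 0 + E**2 = E**2)
(-38*M(-2))*U(3, g(-4)) = -38*(2 + 3*(-2))*3**2 = -38*(2 - 6)*9 = -38*(-4)*9 = 152*9 = 1368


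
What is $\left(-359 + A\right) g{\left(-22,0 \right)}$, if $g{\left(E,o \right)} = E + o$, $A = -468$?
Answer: $18194$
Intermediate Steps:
$\left(-359 + A\right) g{\left(-22,0 \right)} = \left(-359 - 468\right) \left(-22 + 0\right) = \left(-827\right) \left(-22\right) = 18194$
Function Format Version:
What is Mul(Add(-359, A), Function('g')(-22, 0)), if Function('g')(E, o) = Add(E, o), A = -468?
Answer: 18194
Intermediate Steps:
Mul(Add(-359, A), Function('g')(-22, 0)) = Mul(Add(-359, -468), Add(-22, 0)) = Mul(-827, -22) = 18194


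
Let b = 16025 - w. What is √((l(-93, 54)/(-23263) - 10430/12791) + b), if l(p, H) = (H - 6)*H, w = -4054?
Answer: √1777716370129219447085/297557033 ≈ 141.70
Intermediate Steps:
l(p, H) = H*(-6 + H) (l(p, H) = (-6 + H)*H = H*(-6 + H))
b = 20079 (b = 16025 - 1*(-4054) = 16025 + 4054 = 20079)
√((l(-93, 54)/(-23263) - 10430/12791) + b) = √(((54*(-6 + 54))/(-23263) - 10430/12791) + 20079) = √(((54*48)*(-1/23263) - 10430*1/12791) + 20079) = √((2592*(-1/23263) - 10430/12791) + 20079) = √((-2592/23263 - 10430/12791) + 20079) = √(-275787362/297557033 + 20079) = √(5974371878245/297557033) = √1777716370129219447085/297557033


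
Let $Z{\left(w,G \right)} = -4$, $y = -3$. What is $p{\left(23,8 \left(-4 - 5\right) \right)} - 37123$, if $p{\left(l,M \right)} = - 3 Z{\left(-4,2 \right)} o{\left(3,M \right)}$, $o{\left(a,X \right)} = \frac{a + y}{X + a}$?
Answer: $-37123$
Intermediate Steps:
$o{\left(a,X \right)} = \frac{-3 + a}{X + a}$ ($o{\left(a,X \right)} = \frac{a - 3}{X + a} = \frac{-3 + a}{X + a}$)
$p{\left(l,M \right)} = 0$ ($p{\left(l,M \right)} = \left(-3\right) \left(-4\right) \frac{-3 + 3}{M + 3} = 12 \frac{1}{3 + M} 0 = 12 \cdot 0 = 0$)
$p{\left(23,8 \left(-4 - 5\right) \right)} - 37123 = 0 - 37123 = -37123$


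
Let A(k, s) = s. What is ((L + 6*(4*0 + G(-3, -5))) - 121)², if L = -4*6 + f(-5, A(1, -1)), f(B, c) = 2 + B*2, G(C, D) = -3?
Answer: 29241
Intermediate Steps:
f(B, c) = 2 + 2*B
L = -32 (L = -4*6 + (2 + 2*(-5)) = -24 + (2 - 10) = -24 - 8 = -32)
((L + 6*(4*0 + G(-3, -5))) - 121)² = ((-32 + 6*(4*0 - 3)) - 121)² = ((-32 + 6*(0 - 3)) - 121)² = ((-32 + 6*(-3)) - 121)² = ((-32 - 18) - 121)² = (-50 - 121)² = (-171)² = 29241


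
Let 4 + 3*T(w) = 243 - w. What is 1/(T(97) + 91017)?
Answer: 3/273193 ≈ 1.0981e-5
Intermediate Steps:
T(w) = 239/3 - w/3 (T(w) = -4/3 + (243 - w)/3 = -4/3 + (81 - w/3) = 239/3 - w/3)
1/(T(97) + 91017) = 1/((239/3 - ⅓*97) + 91017) = 1/((239/3 - 97/3) + 91017) = 1/(142/3 + 91017) = 1/(273193/3) = 3/273193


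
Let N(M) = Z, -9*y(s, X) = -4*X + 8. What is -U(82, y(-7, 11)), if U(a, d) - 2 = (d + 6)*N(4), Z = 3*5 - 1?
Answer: -142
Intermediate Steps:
y(s, X) = -8/9 + 4*X/9 (y(s, X) = -(-4*X + 8)/9 = -(8 - 4*X)/9 = -8/9 + 4*X/9)
Z = 14 (Z = 15 - 1 = 14)
N(M) = 14
U(a, d) = 86 + 14*d (U(a, d) = 2 + (d + 6)*14 = 2 + (6 + d)*14 = 2 + (84 + 14*d) = 86 + 14*d)
-U(82, y(-7, 11)) = -(86 + 14*(-8/9 + (4/9)*11)) = -(86 + 14*(-8/9 + 44/9)) = -(86 + 14*4) = -(86 + 56) = -1*142 = -142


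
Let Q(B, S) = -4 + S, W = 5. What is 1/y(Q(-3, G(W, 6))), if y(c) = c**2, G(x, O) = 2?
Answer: 1/4 ≈ 0.25000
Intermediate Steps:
1/y(Q(-3, G(W, 6))) = 1/((-4 + 2)**2) = 1/((-2)**2) = 1/4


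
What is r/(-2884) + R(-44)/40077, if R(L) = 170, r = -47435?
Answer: 1901542775/115582068 ≈ 16.452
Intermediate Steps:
r/(-2884) + R(-44)/40077 = -47435/(-2884) + 170/40077 = -47435*(-1/2884) + 170*(1/40077) = 47435/2884 + 170/40077 = 1901542775/115582068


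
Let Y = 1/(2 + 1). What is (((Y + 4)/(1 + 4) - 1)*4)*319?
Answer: -2552/15 ≈ -170.13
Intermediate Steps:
Y = ⅓ (Y = 1/3 = ⅓ ≈ 0.33333)
(((Y + 4)/(1 + 4) - 1)*4)*319 = (((⅓ + 4)/(1 + 4) - 1)*4)*319 = (((13/3)/5 - 1)*4)*319 = (((13/3)*(⅕) - 1)*4)*319 = ((13/15 - 1)*4)*319 = -2/15*4*319 = -8/15*319 = -2552/15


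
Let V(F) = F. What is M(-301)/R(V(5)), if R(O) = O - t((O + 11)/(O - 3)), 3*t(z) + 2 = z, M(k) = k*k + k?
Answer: 30100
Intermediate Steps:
M(k) = k + k² (M(k) = k² + k = k + k²)
t(z) = -⅔ + z/3
R(O) = ⅔ + O - (11 + O)/(3*(-3 + O)) (R(O) = O - (-⅔ + ((O + 11)/(O - 3))/3) = O - (-⅔ + ((11 + O)/(-3 + O))/3) = O - (-⅔ + (11 + O)/(3*(-3 + O))) = O + (⅔ - (11 + O)/(3*(-3 + O))) = ⅔ + O - (11 + O)/(3*(-3 + O)))
M(-301)/R(V(5)) = (-301*(1 - 301))/(((-17 - 8*5 + 3*5²)/(3*(-3 + 5)))) = (-301*(-300))/(((⅓)*(-17 - 40 + 3*25)/2)) = 90300/(((⅓)*(½)*(-17 - 40 + 75))) = 90300/(((⅓)*(½)*18)) = 90300/3 = 90300*(⅓) = 30100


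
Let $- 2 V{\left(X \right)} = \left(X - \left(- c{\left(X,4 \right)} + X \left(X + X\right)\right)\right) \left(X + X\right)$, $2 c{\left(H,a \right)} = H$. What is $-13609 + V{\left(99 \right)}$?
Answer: $\frac{3824575}{2} \approx 1.9123 \cdot 10^{6}$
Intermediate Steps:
$c{\left(H,a \right)} = \frac{H}{2}$
$V{\left(X \right)} = - X \left(- 2 X^{2} + \frac{3 X}{2}\right)$ ($V{\left(X \right)} = - \frac{\left(X - \left(- \frac{X}{2} + X \left(X + X\right)\right)\right) \left(X + X\right)}{2} = - \frac{\left(X - \left(- \frac{X}{2} + X 2 X\right)\right) 2 X}{2} = - \frac{\left(X + \left(\frac{X}{2} - 2 X^{2}\right)\right) 2 X}{2} = - \frac{\left(X - \left(2 X^{2} - \frac{X}{2}\right)\right) 2 X}{2} = - \frac{\left(- 2 X^{2} + \frac{3 X}{2}\right) 2 X}{2} = - \frac{2 X \left(- 2 X^{2} + \frac{3 X}{2}\right)}{2} = - X \left(- 2 X^{2} + \frac{3 X}{2}\right)$)
$-13609 + V{\left(99 \right)} = -13609 + \frac{99^{2} \left(-3 + 4 \cdot 99\right)}{2} = -13609 + \frac{1}{2} \cdot 9801 \left(-3 + 396\right) = -13609 + \frac{1}{2} \cdot 9801 \cdot 393 = -13609 + \frac{3851793}{2} = \frac{3824575}{2}$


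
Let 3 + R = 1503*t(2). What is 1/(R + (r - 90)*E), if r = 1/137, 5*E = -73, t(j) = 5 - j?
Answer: 685/3986627 ≈ 0.00017182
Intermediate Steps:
E = -73/5 (E = (⅕)*(-73) = -73/5 ≈ -14.600)
r = 1/137 ≈ 0.0072993
R = 4506 (R = -3 + 1503*(5 - 1*2) = -3 + 1503*(5 - 2) = -3 + 1503*3 = -3 + 4509 = 4506)
1/(R + (r - 90)*E) = 1/(4506 + (1/137 - 90)*(-73/5)) = 1/(4506 - 12329/137*(-73/5)) = 1/(4506 + 900017/685) = 1/(3986627/685) = 685/3986627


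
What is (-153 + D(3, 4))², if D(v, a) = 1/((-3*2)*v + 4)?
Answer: 4592449/196 ≈ 23431.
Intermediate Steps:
D(v, a) = 1/(4 - 6*v) (D(v, a) = 1/(-6*v + 4) = 1/(4 - 6*v))
(-153 + D(3, 4))² = (-153 - 1/(-4 + 6*3))² = (-153 - 1/(-4 + 18))² = (-153 - 1/14)² = (-2143/14)² = 4592449/196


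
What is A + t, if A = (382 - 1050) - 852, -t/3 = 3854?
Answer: -13082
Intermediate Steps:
t = -11562 (t = -3*3854 = -11562)
A = -1520 (A = -668 - 852 = -1520)
A + t = -1520 - 11562 = -13082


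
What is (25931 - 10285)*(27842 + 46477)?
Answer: 1162795074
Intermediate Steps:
(25931 - 10285)*(27842 + 46477) = 15646*74319 = 1162795074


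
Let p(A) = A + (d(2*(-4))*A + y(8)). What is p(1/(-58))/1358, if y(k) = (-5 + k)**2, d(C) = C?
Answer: 529/78764 ≈ 0.0067163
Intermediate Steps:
p(A) = 9 - 7*A (p(A) = A + ((2*(-4))*A + (-5 + 8)**2) = A + (-8*A + 3**2) = A + (-8*A + 9) = A + (9 - 8*A) = 9 - 7*A)
p(1/(-58))/1358 = (9 - 7/(-58))/1358 = (9 - 7*(-1/58))*(1/1358) = (9 + 7/58)*(1/1358) = (529/58)*(1/1358) = 529/78764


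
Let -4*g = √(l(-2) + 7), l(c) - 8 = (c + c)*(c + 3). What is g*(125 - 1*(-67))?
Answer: -48*√11 ≈ -159.20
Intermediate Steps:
l(c) = 8 + 2*c*(3 + c) (l(c) = 8 + (c + c)*(c + 3) = 8 + (2*c)*(3 + c) = 8 + 2*c*(3 + c))
g = -√11/4 (g = -√((8 + 2*(-2)² + 6*(-2)) + 7)/4 = -√((8 + 2*4 - 12) + 7)/4 = -√((8 + 8 - 12) + 7)/4 = -√(4 + 7)/4 = -√11/4 ≈ -0.82916)
g*(125 - 1*(-67)) = (-√11/4)*(125 - 1*(-67)) = (-√11/4)*(125 + 67) = -√11/4*192 = -48*√11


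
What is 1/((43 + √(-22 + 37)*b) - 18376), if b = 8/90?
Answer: -2474955/45373349999 - 12*√15/45373349999 ≈ -5.4547e-5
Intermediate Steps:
b = 4/45 (b = 8*(1/90) = 4/45 ≈ 0.088889)
1/((43 + √(-22 + 37)*b) - 18376) = 1/((43 + √(-22 + 37)*(4/45)) - 18376) = 1/((43 + √15*(4/45)) - 18376) = 1/((43 + 4*√15/45) - 18376) = 1/(-18333 + 4*√15/45)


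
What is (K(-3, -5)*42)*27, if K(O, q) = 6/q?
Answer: -6804/5 ≈ -1360.8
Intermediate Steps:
(K(-3, -5)*42)*27 = ((6/(-5))*42)*27 = ((6*(-⅕))*42)*27 = -6/5*42*27 = -252/5*27 = -6804/5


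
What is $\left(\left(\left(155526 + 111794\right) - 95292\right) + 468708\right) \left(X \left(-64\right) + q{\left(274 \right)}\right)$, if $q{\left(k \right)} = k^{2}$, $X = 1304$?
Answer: $-5369367680$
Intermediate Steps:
$\left(\left(\left(155526 + 111794\right) - 95292\right) + 468708\right) \left(X \left(-64\right) + q{\left(274 \right)}\right) = \left(\left(\left(155526 + 111794\right) - 95292\right) + 468708\right) \left(1304 \left(-64\right) + 274^{2}\right) = \left(\left(267320 - 95292\right) + 468708\right) \left(-83456 + 75076\right) = \left(172028 + 468708\right) \left(-8380\right) = 640736 \left(-8380\right) = -5369367680$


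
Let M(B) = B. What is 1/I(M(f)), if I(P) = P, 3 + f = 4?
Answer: 1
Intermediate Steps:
f = 1 (f = -3 + 4 = 1)
1/I(M(f)) = 1/1 = 1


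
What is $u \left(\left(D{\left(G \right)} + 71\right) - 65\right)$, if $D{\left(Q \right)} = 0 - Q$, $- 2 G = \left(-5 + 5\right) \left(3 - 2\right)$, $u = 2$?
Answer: $12$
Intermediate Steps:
$G = 0$ ($G = - \frac{\left(-5 + 5\right) \left(3 - 2\right)}{2} = - \frac{0 \cdot 1}{2} = \left(- \frac{1}{2}\right) 0 = 0$)
$D{\left(Q \right)} = - Q$
$u \left(\left(D{\left(G \right)} + 71\right) - 65\right) = 2 \left(\left(\left(-1\right) 0 + 71\right) - 65\right) = 2 \left(\left(0 + 71\right) - 65\right) = 2 \left(71 - 65\right) = 2 \cdot 6 = 12$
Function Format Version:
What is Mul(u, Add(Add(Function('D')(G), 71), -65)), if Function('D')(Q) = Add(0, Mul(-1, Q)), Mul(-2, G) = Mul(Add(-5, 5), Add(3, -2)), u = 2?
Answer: 12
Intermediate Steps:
G = 0 (G = Mul(Rational(-1, 2), Mul(Add(-5, 5), Add(3, -2))) = Mul(Rational(-1, 2), Mul(0, 1)) = Mul(Rational(-1, 2), 0) = 0)
Function('D')(Q) = Mul(-1, Q)
Mul(u, Add(Add(Function('D')(G), 71), -65)) = Mul(2, Add(Add(Mul(-1, 0), 71), -65)) = Mul(2, Add(Add(0, 71), -65)) = Mul(2, Add(71, -65)) = Mul(2, 6) = 12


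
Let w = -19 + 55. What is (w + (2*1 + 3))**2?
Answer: 1681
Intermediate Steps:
w = 36
(w + (2*1 + 3))**2 = (36 + (2*1 + 3))**2 = (36 + (2 + 3))**2 = (36 + 5)**2 = 41**2 = 1681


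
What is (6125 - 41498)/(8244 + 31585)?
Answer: -35373/39829 ≈ -0.88812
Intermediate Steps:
(6125 - 41498)/(8244 + 31585) = -35373/39829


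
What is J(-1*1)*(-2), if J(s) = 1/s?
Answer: 2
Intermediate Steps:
J(-1*1)*(-2) = -2/(-1*1) = -2/(-1) = -1*(-2) = 2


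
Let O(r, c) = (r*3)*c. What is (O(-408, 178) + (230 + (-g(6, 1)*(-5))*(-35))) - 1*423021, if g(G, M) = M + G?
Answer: -641888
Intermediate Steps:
g(G, M) = G + M
O(r, c) = 3*c*r (O(r, c) = (3*r)*c = 3*c*r)
(O(-408, 178) + (230 + (-g(6, 1)*(-5))*(-35))) - 1*423021 = (3*178*(-408) + (230 + (-(6 + 1)*(-5))*(-35))) - 1*423021 = (-217872 + (230 + (-1*7*(-5))*(-35))) - 423021 = (-217872 + (230 - 7*(-5)*(-35))) - 423021 = (-217872 + (230 + 35*(-35))) - 423021 = (-217872 + (230 - 1225)) - 423021 = (-217872 - 995) - 423021 = -218867 - 423021 = -641888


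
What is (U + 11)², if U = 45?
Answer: 3136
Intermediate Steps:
(U + 11)² = (45 + 11)² = 56² = 3136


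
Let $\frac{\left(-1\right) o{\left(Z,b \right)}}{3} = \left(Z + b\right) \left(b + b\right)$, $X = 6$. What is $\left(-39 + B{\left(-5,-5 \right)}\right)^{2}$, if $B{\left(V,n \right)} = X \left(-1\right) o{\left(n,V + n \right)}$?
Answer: $28740321$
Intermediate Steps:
$o{\left(Z,b \right)} = - 6 b \left(Z + b\right)$ ($o{\left(Z,b \right)} = - 3 \left(Z + b\right) \left(b + b\right) = - 3 \left(Z + b\right) 2 b = - 3 \cdot 2 b \left(Z + b\right) = - 6 b \left(Z + b\right)$)
$B{\left(V,n \right)} = 36 \left(V + n\right) \left(V + 2 n\right)$ ($B{\left(V,n \right)} = 6 \left(-1\right) \left(- 6 \left(V + n\right) \left(n + \left(V + n\right)\right)\right) = - 6 \left(- 6 \left(V + n\right) \left(V + 2 n\right)\right) = 36 \left(V + n\right) \left(V + 2 n\right)$)
$\left(-39 + B{\left(-5,-5 \right)}\right)^{2} = \left(-39 + 36 \left(-5 - 5\right) \left(-5 + 2 \left(-5\right)\right)\right)^{2} = \left(-39 + 36 \left(-10\right) \left(-5 - 10\right)\right)^{2} = \left(-39 + 36 \left(-10\right) \left(-15\right)\right)^{2} = \left(-39 + 5400\right)^{2} = 5361^{2} = 28740321$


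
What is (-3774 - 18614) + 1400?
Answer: -20988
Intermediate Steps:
(-3774 - 18614) + 1400 = -22388 + 1400 = -20988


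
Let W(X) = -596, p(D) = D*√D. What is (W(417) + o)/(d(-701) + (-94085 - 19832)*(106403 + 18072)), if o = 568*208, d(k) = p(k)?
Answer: -833404656927050/100533627410129751363 + 41200574*I*√701/100533627410129751363 ≈ -8.2898e-6 + 1.0851e-11*I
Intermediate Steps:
p(D) = D^(3/2)
d(k) = k^(3/2)
o = 118144
(W(417) + o)/(d(-701) + (-94085 - 19832)*(106403 + 18072)) = (-596 + 118144)/((-701)^(3/2) + (-94085 - 19832)*(106403 + 18072)) = 117548/(-701*I*√701 - 113917*124475) = 117548/(-701*I*√701 - 14179818575) = 117548/(-14179818575 - 701*I*√701)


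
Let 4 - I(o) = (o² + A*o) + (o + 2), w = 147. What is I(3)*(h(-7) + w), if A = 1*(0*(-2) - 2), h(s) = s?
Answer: -560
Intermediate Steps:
A = -2 (A = 1*(0 - 2) = 1*(-2) = -2)
I(o) = 2 + o - o² (I(o) = 4 - ((o² - 2*o) + (o + 2)) = 4 - ((o² - 2*o) + (2 + o)) = 4 - (2 + o² - o) = 4 + (-2 + o - o²) = 2 + o - o²)
I(3)*(h(-7) + w) = (2 + 3 - 1*3²)*(-7 + 147) = (2 + 3 - 1*9)*140 = (2 + 3 - 9)*140 = -4*140 = -560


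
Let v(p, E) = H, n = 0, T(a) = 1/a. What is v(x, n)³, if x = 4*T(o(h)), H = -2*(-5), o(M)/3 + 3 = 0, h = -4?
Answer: 1000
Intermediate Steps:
o(M) = -9 (o(M) = -9 + 3*0 = -9 + 0 = -9)
H = 10
x = -4/9 (x = 4/(-9) = 4*(-⅑) = -4/9 ≈ -0.44444)
v(p, E) = 10
v(x, n)³ = 10³ = 1000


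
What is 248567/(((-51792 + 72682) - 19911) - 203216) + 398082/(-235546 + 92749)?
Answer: -38667177111/9626278963 ≈ -4.0168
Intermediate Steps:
248567/(((-51792 + 72682) - 19911) - 203216) + 398082/(-235546 + 92749) = 248567/((20890 - 19911) - 203216) + 398082/(-142797) = 248567/(979 - 203216) + 398082*(-1/142797) = 248567/(-202237) - 132694/47599 = 248567*(-1/202237) - 132694/47599 = -248567/202237 - 132694/47599 = -38667177111/9626278963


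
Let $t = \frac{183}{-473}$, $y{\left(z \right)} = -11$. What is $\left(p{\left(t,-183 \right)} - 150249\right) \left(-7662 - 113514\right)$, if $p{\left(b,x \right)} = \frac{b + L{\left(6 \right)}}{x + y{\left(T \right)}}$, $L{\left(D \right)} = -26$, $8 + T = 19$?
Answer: $\frac{75939546503556}{4171} \approx 1.8207 \cdot 10^{10}$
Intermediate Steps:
$T = 11$ ($T = -8 + 19 = 11$)
$t = - \frac{183}{473}$ ($t = 183 \left(- \frac{1}{473}\right) = - \frac{183}{473} \approx -0.38689$)
$p{\left(b,x \right)} = \frac{-26 + b}{-11 + x}$ ($p{\left(b,x \right)} = \frac{b - 26}{x - 11} = \frac{-26 + b}{-11 + x}$)
$\left(p{\left(t,-183 \right)} - 150249\right) \left(-7662 - 113514\right) = \left(\frac{-26 - \frac{183}{473}}{-11 - 183} - 150249\right) \left(-7662 - 113514\right) = \left(\frac{1}{-194} \left(- \frac{12481}{473}\right) - 150249\right) \left(-121176\right) = \left(\left(- \frac{1}{194}\right) \left(- \frac{12481}{473}\right) - 150249\right) \left(-121176\right) = \left(\frac{12481}{91762} - 150249\right) \left(-121176\right) = \left(- \frac{13787136257}{91762}\right) \left(-121176\right) = \frac{75939546503556}{4171}$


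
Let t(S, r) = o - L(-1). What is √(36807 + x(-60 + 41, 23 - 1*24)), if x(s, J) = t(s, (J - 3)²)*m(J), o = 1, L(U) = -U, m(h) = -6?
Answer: √36807 ≈ 191.85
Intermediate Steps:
t(S, r) = 0 (t(S, r) = 1 - (-1)*(-1) = 1 - 1*1 = 1 - 1 = 0)
x(s, J) = 0 (x(s, J) = 0*(-6) = 0)
√(36807 + x(-60 + 41, 23 - 1*24)) = √(36807 + 0) = √36807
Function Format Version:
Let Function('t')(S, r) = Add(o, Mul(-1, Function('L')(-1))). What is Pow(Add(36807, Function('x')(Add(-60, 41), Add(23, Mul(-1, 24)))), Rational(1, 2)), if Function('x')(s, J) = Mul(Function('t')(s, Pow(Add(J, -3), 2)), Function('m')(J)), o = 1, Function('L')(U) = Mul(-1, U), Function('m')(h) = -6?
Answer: Pow(36807, Rational(1, 2)) ≈ 191.85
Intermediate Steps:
Function('t')(S, r) = 0 (Function('t')(S, r) = Add(1, Mul(-1, Mul(-1, -1))) = Add(1, Mul(-1, 1)) = Add(1, -1) = 0)
Function('x')(s, J) = 0 (Function('x')(s, J) = Mul(0, -6) = 0)
Pow(Add(36807, Function('x')(Add(-60, 41), Add(23, Mul(-1, 24)))), Rational(1, 2)) = Pow(Add(36807, 0), Rational(1, 2)) = Pow(36807, Rational(1, 2))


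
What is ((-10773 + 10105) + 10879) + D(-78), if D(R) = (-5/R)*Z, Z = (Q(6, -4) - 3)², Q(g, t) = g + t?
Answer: 796463/78 ≈ 10211.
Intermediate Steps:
Z = 1 (Z = ((6 - 4) - 3)² = (2 - 3)² = (-1)² = 1)
D(R) = -5/R (D(R) = -5/R*1 = -5/R)
((-10773 + 10105) + 10879) + D(-78) = ((-10773 + 10105) + 10879) - 5/(-78) = (-668 + 10879) - 5*(-1/78) = 10211 + 5/78 = 796463/78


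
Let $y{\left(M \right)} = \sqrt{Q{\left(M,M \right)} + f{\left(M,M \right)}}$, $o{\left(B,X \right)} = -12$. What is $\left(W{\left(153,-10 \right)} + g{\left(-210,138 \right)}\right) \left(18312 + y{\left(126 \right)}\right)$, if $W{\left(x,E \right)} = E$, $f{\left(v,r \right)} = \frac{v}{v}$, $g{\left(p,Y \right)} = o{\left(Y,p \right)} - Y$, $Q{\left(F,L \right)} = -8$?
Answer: $-2929920 - 160 i \sqrt{7} \approx -2.9299 \cdot 10^{6} - 423.32 i$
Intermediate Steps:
$g{\left(p,Y \right)} = -12 - Y$
$f{\left(v,r \right)} = 1$
$y{\left(M \right)} = i \sqrt{7}$ ($y{\left(M \right)} = \sqrt{-8 + 1} = \sqrt{-7} = i \sqrt{7}$)
$\left(W{\left(153,-10 \right)} + g{\left(-210,138 \right)}\right) \left(18312 + y{\left(126 \right)}\right) = \left(-10 - 150\right) \left(18312 + i \sqrt{7}\right) = - 160 \left(18312 + i \sqrt{7}\right) = -2929920 - 160 i \sqrt{7}$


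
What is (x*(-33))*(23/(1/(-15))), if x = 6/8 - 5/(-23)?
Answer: 44055/4 ≈ 11014.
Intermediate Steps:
x = 89/92 (x = 6*(1/8) - 5*(-1/23) = 3/4 + 5/23 = 89/92 ≈ 0.96739)
(x*(-33))*(23/(1/(-15))) = ((89/92)*(-33))*(23/(1/(-15))) = -2937/(4*(-1/15)) = -2937*(-15)/4 = -2937/92*(-345) = 44055/4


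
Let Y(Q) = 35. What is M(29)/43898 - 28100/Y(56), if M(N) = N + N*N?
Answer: -123350335/153643 ≈ -802.84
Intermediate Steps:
M(N) = N + N**2
M(29)/43898 - 28100/Y(56) = (29*(1 + 29))/43898 - 28100/35 = (29*30)*(1/43898) - 28100*1/35 = 870*(1/43898) - 5620/7 = 435/21949 - 5620/7 = -123350335/153643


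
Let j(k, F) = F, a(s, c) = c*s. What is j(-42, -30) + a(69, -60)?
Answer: -4170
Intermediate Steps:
j(-42, -30) + a(69, -60) = -30 - 60*69 = -30 - 4140 = -4170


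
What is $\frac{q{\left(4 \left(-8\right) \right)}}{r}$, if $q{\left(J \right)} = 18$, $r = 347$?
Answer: $\frac{18}{347} \approx 0.051873$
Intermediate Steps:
$\frac{q{\left(4 \left(-8\right) \right)}}{r} = \frac{18}{347}$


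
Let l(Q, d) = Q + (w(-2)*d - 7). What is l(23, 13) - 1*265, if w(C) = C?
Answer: -275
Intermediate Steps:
l(Q, d) = -7 + Q - 2*d (l(Q, d) = Q + (-2*d - 7) = Q + (-7 - 2*d) = -7 + Q - 2*d)
l(23, 13) - 1*265 = (-7 + 23 - 2*13) - 1*265 = (-7 + 23 - 26) - 265 = -10 - 265 = -275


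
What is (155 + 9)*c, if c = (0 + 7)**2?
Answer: 8036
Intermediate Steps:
c = 49 (c = 7**2 = 49)
(155 + 9)*c = (155 + 9)*49 = 164*49 = 8036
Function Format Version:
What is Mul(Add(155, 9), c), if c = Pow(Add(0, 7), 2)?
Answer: 8036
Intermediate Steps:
c = 49 (c = Pow(7, 2) = 49)
Mul(Add(155, 9), c) = Mul(Add(155, 9), 49) = Mul(164, 49) = 8036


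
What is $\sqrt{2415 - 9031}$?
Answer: $2 i \sqrt{1654} \approx 81.339 i$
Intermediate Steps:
$\sqrt{2415 - 9031} = \sqrt{-6616} = 2 i \sqrt{1654}$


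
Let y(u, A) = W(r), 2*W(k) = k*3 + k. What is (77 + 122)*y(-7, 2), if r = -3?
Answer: -1194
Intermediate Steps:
W(k) = 2*k (W(k) = (k*3 + k)/2 = (3*k + k)/2 = (4*k)/2 = 2*k)
y(u, A) = -6 (y(u, A) = 2*(-3) = -6)
(77 + 122)*y(-7, 2) = (77 + 122)*(-6) = 199*(-6) = -1194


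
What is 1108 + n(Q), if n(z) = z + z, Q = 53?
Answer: 1214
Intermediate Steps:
n(z) = 2*z
1108 + n(Q) = 1108 + 2*53 = 1108 + 106 = 1214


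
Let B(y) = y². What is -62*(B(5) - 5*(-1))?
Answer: -1860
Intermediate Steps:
-62*(B(5) - 5*(-1)) = -62*(5² - 5*(-1)) = -62*(25 + 5) = -62*30 = -1860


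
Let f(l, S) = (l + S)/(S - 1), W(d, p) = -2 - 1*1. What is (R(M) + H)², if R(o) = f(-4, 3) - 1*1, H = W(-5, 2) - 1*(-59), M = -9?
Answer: 11881/4 ≈ 2970.3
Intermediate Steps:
W(d, p) = -3 (W(d, p) = -2 - 1 = -3)
f(l, S) = (S + l)/(-1 + S)
H = 56 (H = -3 - 1*(-59) = -3 + 59 = 56)
R(o) = -3/2 (R(o) = (3 - 4)/(-1 + 3) - 1*1 = -1/2 - 1 = (½)*(-1) - 1 = -½ - 1 = -3/2)
(R(M) + H)² = (-3/2 + 56)² = (109/2)² = 11881/4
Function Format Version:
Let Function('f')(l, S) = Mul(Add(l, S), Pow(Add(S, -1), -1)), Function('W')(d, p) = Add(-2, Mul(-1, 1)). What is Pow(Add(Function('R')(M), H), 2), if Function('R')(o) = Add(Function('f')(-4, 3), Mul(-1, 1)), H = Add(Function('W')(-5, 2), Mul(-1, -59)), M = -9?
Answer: Rational(11881, 4) ≈ 2970.3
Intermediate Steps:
Function('W')(d, p) = -3 (Function('W')(d, p) = Add(-2, -1) = -3)
Function('f')(l, S) = Mul(Pow(Add(-1, S), -1), Add(S, l)) (Function('f')(l, S) = Mul(Add(S, l), Pow(Add(-1, S), -1)) = Mul(Pow(Add(-1, S), -1), Add(S, l)))
H = 56 (H = Add(-3, Mul(-1, -59)) = Add(-3, 59) = 56)
Function('R')(o) = Rational(-3, 2) (Function('R')(o) = Add(Mul(Pow(Add(-1, 3), -1), Add(3, -4)), Mul(-1, 1)) = Add(Mul(Pow(2, -1), -1), -1) = Add(Mul(Rational(1, 2), -1), -1) = Add(Rational(-1, 2), -1) = Rational(-3, 2))
Pow(Add(Function('R')(M), H), 2) = Pow(Add(Rational(-3, 2), 56), 2) = Pow(Rational(109, 2), 2) = Rational(11881, 4)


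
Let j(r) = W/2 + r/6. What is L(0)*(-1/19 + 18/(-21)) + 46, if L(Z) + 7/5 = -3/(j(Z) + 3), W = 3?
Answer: 95521/1995 ≈ 47.880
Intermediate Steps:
j(r) = 3/2 + r/6
L(Z) = -7/5 - 3/(9/2 + Z/6) (L(Z) = -7/5 - 3/((3/2 + Z/6) + 3) = -7/5 - 3/(9/2 + Z/6))
L(0)*(-1/19 + 18/(-21)) + 46 = ((-279 - 7*0)/(5*(27 + 0)))*(-1/19 + 18/(-21)) + 46 = ((⅕)*(-279 + 0)/27)*(-1*1/19 + 18*(-1/21)) + 46 = ((⅕)*(1/27)*(-279))*(-1/19 - 6/7) + 46 = -31/15*(-121/133) + 46 = 3751/1995 + 46 = 95521/1995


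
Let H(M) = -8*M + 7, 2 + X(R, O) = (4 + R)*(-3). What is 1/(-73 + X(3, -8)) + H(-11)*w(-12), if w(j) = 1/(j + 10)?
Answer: -4561/96 ≈ -47.510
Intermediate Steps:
X(R, O) = -14 - 3*R (X(R, O) = -2 + (4 + R)*(-3) = -2 + (-12 - 3*R) = -14 - 3*R)
w(j) = 1/(10 + j)
H(M) = 7 - 8*M
1/(-73 + X(3, -8)) + H(-11)*w(-12) = 1/(-73 + (-14 - 3*3)) + (7 - 8*(-11))/(10 - 12) = 1/(-73 + (-14 - 9)) + (7 + 88)/(-2) = 1/(-73 - 23) + 95*(-½) = 1/(-96) - 95/2 = -1/96 - 95/2 = -4561/96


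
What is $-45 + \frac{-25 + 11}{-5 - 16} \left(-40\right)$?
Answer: $- \frac{215}{3} \approx -71.667$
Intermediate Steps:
$-45 + \frac{-25 + 11}{-5 - 16} \left(-40\right) = -45 + - \frac{14}{-21} \left(-40\right) = -45 + \left(-14\right) \left(- \frac{1}{21}\right) \left(-40\right) = -45 + \frac{2}{3} \left(-40\right) = -45 - \frac{80}{3} = - \frac{215}{3}$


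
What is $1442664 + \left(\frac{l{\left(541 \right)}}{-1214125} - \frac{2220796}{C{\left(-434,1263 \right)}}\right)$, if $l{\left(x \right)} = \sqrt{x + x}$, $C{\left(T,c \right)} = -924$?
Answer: $\frac{333810583}{231} - \frac{\sqrt{1082}}{1214125} \approx 1.4451 \cdot 10^{6}$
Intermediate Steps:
$l{\left(x \right)} = \sqrt{2} \sqrt{x}$ ($l{\left(x \right)} = \sqrt{2 x} = \sqrt{2} \sqrt{x}$)
$1442664 + \left(\frac{l{\left(541 \right)}}{-1214125} - \frac{2220796}{C{\left(-434,1263 \right)}}\right) = 1442664 + \left(\frac{\sqrt{2} \sqrt{541}}{-1214125} - \frac{2220796}{-924}\right) = 1442664 + \left(\sqrt{1082} \left(- \frac{1}{1214125}\right) - - \frac{555199}{231}\right) = 1442664 + \left(- \frac{\sqrt{1082}}{1214125} + \frac{555199}{231}\right) = 1442664 + \left(\frac{555199}{231} - \frac{\sqrt{1082}}{1214125}\right) = \frac{333810583}{231} - \frac{\sqrt{1082}}{1214125}$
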